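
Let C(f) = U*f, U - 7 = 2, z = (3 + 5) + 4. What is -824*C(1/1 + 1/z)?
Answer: -8034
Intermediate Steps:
z = 12 (z = 8 + 4 = 12)
U = 9 (U = 7 + 2 = 9)
C(f) = 9*f
-824*C(1/1 + 1/z) = -7416*(1/1 + 1/12) = -7416*(1*1 + 1*(1/12)) = -7416*(1 + 1/12) = -7416*13/12 = -824*39/4 = -8034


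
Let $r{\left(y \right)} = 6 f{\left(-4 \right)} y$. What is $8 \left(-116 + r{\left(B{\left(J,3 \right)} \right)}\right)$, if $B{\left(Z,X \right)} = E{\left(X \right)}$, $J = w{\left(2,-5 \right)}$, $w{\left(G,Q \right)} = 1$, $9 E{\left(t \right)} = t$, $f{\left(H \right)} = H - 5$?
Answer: $-1072$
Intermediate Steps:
$f{\left(H \right)} = -5 + H$ ($f{\left(H \right)} = H - 5 = -5 + H$)
$E{\left(t \right)} = \frac{t}{9}$
$J = 1$
$B{\left(Z,X \right)} = \frac{X}{9}$
$r{\left(y \right)} = - 54 y$ ($r{\left(y \right)} = 6 \left(-5 - 4\right) y = 6 \left(-9\right) y = - 54 y$)
$8 \left(-116 + r{\left(B{\left(J,3 \right)} \right)}\right) = 8 \left(-116 - 54 \cdot \frac{1}{9} \cdot 3\right) = 8 \left(-116 - 18\right) = 8 \left(-134\right) = -1072$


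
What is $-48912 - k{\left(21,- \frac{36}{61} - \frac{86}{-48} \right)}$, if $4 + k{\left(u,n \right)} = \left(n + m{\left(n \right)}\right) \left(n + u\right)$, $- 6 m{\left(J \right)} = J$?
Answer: $- \frac{629231788493}{12859776} \approx -48930.0$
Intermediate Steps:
$m{\left(J \right)} = - \frac{J}{6}$
$k{\left(u,n \right)} = -4 + \frac{5 n \left(n + u\right)}{6}$ ($k{\left(u,n \right)} = -4 + \left(n - \frac{n}{6}\right) \left(n + u\right) = -4 + \frac{5 n}{6} \left(n + u\right) = -4 + \frac{5 n \left(n + u\right)}{6}$)
$-48912 - k{\left(21,- \frac{36}{61} - \frac{86}{-48} \right)} = -48912 - \left(-4 + \frac{5 \left(- \frac{36}{61} - \frac{86}{-48}\right)^{2}}{6} + \frac{5}{6} \left(- \frac{36}{61} - \frac{86}{-48}\right) 21\right) = -48912 - \left(-4 + \frac{5 \left(\left(-36\right) \frac{1}{61} - - \frac{43}{24}\right)^{2}}{6} + \frac{5}{6} \left(\left(-36\right) \frac{1}{61} - - \frac{43}{24}\right) 21\right) = -48912 - \left(-4 + \frac{5 \left(- \frac{36}{61} + \frac{43}{24}\right)^{2}}{6} + \frac{5}{6} \left(- \frac{36}{61} + \frac{43}{24}\right) 21\right) = -48912 - \left(-4 + \frac{5 \left(\frac{1759}{1464}\right)^{2}}{6} + \frac{5}{6} \cdot \frac{1759}{1464} \cdot 21\right) = -48912 - \left(-4 + \frac{5}{6} \cdot \frac{3094081}{2143296} + \frac{61565}{2928}\right) = -48912 - \left(-4 + \frac{15470405}{12859776} + \frac{61565}{2928}\right) = -48912 - \frac{234424781}{12859776} = - \frac{629231788493}{12859776}$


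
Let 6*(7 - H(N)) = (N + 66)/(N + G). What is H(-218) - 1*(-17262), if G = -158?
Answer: 4869839/282 ≈ 17269.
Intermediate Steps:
H(N) = 7 - (66 + N)/(6*(-158 + N)) (H(N) = 7 - (N + 66)/(6*(N - 158)) = 7 - (66 + N)/(6*(-158 + N)))
H(-218) - 1*(-17262) = (-6702 + 41*(-218))/(6*(-158 - 218)) - 1*(-17262) = (⅙)*(-6702 - 8938)/(-376) + 17262 = (⅙)*(-1/376)*(-15640) + 17262 = 1955/282 + 17262 = 4869839/282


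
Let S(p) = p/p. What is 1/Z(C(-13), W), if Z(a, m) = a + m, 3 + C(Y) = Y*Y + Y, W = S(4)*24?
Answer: 1/177 ≈ 0.0056497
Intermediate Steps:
S(p) = 1
W = 24 (W = 1*24 = 24)
C(Y) = -3 + Y + Y² (C(Y) = -3 + (Y*Y + Y) = -3 + (Y² + Y) = -3 + (Y + Y²) = -3 + Y + Y²)
1/Z(C(-13), W) = 1/((-3 - 13 + (-13)²) + 24) = 1/((-3 - 13 + 169) + 24) = 1/(153 + 24) = 1/177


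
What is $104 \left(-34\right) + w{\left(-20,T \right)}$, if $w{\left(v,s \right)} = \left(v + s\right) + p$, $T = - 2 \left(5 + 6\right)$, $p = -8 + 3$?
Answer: $-3583$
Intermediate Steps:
$p = -5$
$T = -22$ ($T = \left(-2\right) 11 = -22$)
$w{\left(v,s \right)} = -5 + s + v$ ($w{\left(v,s \right)} = \left(v + s\right) - 5 = \left(s + v\right) - 5 = -5 + s + v$)
$104 \left(-34\right) + w{\left(-20,T \right)} = 104 \left(-34\right) - 47 = -3536 - 47 = -3583$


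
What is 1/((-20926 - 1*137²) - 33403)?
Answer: -1/73098 ≈ -1.3680e-5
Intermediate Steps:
1/((-20926 - 1*137²) - 33403) = 1/((-20926 - 1*18769) - 33403) = 1/((-20926 - 18769) - 33403) = 1/(-39695 - 33403) = 1/(-73098) = -1/73098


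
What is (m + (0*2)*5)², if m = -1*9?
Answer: 81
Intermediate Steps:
m = -9
(m + (0*2)*5)² = (-9 + (0*2)*5)² = (-9 + 0*5)² = (-9 + 0)² = (-9)² = 81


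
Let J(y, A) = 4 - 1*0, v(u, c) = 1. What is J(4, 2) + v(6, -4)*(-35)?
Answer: -31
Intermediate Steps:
J(y, A) = 4 (J(y, A) = 4 + 0 = 4)
J(4, 2) + v(6, -4)*(-35) = 4 + 1*(-35) = 4 - 35 = -31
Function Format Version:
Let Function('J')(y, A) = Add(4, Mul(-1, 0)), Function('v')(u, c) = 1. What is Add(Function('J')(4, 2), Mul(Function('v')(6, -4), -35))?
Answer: -31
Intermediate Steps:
Function('J')(y, A) = 4 (Function('J')(y, A) = Add(4, 0) = 4)
Add(Function('J')(4, 2), Mul(Function('v')(6, -4), -35)) = Add(4, Mul(1, -35)) = Add(4, -35) = -31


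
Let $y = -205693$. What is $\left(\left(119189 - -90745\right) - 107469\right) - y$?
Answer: $308158$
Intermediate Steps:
$\left(\left(119189 - -90745\right) - 107469\right) - y = \left(\left(119189 - -90745\right) - 107469\right) - -205693 = \left(\left(119189 + 90745\right) - 107469\right) + 205693 = \left(209934 - 107469\right) + 205693 = 102465 + 205693 = 308158$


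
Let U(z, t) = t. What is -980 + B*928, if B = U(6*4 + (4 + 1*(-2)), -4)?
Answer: -4692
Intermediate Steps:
B = -4
-980 + B*928 = -980 - 4*928 = -980 - 3712 = -4692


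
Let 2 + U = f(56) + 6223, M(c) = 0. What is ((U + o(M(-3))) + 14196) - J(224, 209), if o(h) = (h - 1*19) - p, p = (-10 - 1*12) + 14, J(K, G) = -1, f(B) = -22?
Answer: 20385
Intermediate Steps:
p = -8 (p = (-10 - 12) + 14 = -22 + 14 = -8)
U = 6199 (U = -2 + (-22 + 6223) = -2 + 6201 = 6199)
o(h) = -11 + h (o(h) = (h - 1*19) - 1*(-8) = (h - 19) + 8 = (-19 + h) + 8 = -11 + h)
((U + o(M(-3))) + 14196) - J(224, 209) = ((6199 + (-11 + 0)) + 14196) - 1*(-1) = ((6199 - 11) + 14196) + 1 = (6188 + 14196) + 1 = 20384 + 1 = 20385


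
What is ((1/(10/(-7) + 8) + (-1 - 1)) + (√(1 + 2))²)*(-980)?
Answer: -25970/23 ≈ -1129.1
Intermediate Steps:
((1/(10/(-7) + 8) + (-1 - 1)) + (√(1 + 2))²)*(-980) = ((1/(10*(-⅐) + 8) - 2) + (√3)²)*(-980) = ((1/(-10/7 + 8) - 2) + 3)*(-980) = ((1/(46/7) - 2) + 3)*(-980) = ((7/46 - 2) + 3)*(-980) = (-85/46 + 3)*(-980) = (53/46)*(-980) = -25970/23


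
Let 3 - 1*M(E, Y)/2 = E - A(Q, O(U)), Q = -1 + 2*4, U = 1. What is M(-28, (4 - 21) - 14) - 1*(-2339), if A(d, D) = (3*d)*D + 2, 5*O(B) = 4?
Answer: 12193/5 ≈ 2438.6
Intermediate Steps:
O(B) = ⅘ (O(B) = (⅕)*4 = ⅘)
Q = 7 (Q = -1 + 8 = 7)
A(d, D) = 2 + 3*D*d (A(d, D) = 3*D*d + 2 = 2 + 3*D*d)
M(E, Y) = 218/5 - 2*E (M(E, Y) = 6 - 2*(E - (2 + 3*(⅘)*7)) = 6 - 2*(E - (2 + 84/5)) = 6 - 2*(E - 1*94/5) = 6 - 2*(E - 94/5) = 6 - 2*(-94/5 + E) = 6 + (188/5 - 2*E) = 218/5 - 2*E)
M(-28, (4 - 21) - 14) - 1*(-2339) = (218/5 - 2*(-28)) - 1*(-2339) = (218/5 + 56) + 2339 = 498/5 + 2339 = 12193/5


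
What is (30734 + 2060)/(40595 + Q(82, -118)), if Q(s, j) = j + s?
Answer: 32794/40559 ≈ 0.80855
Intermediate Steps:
(30734 + 2060)/(40595 + Q(82, -118)) = (30734 + 2060)/(40595 + (-118 + 82)) = 32794/(40595 - 36) = 32794/40559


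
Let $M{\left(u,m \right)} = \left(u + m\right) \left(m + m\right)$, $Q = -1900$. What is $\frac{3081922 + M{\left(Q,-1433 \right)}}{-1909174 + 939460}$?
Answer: $- \frac{6317150}{484857} \approx -13.029$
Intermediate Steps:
$M{\left(u,m \right)} = 2 m \left(m + u\right)$ ($M{\left(u,m \right)} = \left(m + u\right) 2 m = 2 m \left(m + u\right)$)
$\frac{3081922 + M{\left(Q,-1433 \right)}}{-1909174 + 939460} = \frac{3081922 + 2 \left(-1433\right) \left(-1433 - 1900\right)}{-1909174 + 939460} = \frac{3081922 + 2 \left(-1433\right) \left(-3333\right)}{-969714} = \left(3081922 + 9552378\right) \left(- \frac{1}{969714}\right) = 12634300 \left(- \frac{1}{969714}\right) = - \frac{6317150}{484857}$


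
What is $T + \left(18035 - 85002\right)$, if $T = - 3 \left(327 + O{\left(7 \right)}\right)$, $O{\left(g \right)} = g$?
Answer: $-67969$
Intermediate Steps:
$T = -1002$ ($T = - 3 \left(327 + 7\right) = \left(-3\right) 334 = -1002$)
$T + \left(18035 - 85002\right) = -1002 + \left(18035 - 85002\right) = -1002 - 66967 = -67969$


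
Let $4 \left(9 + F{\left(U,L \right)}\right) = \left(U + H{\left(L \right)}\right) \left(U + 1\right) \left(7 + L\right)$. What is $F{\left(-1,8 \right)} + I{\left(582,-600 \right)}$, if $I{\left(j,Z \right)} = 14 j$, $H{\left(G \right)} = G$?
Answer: $8139$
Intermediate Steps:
$F{\left(U,L \right)} = -9 + \frac{\left(1 + U\right) \left(7 + L\right) \left(L + U\right)}{4}$ ($F{\left(U,L \right)} = -9 + \frac{\left(U + L\right) \left(U + 1\right) \left(7 + L\right)}{4} = -9 + \frac{\left(L + U\right) \left(1 + U\right) \left(7 + L\right)}{4} = -9 + \frac{\left(1 + U\right) \left(7 + L\right) \left(L + U\right)}{4}$)
$F{\left(-1,8 \right)} + I{\left(582,-600 \right)} = \left(-9 + \frac{8^{2}}{4} + \frac{7}{4} \cdot 8 + \frac{7}{4} \left(-1\right) + \frac{7 \left(-1\right)^{2}}{4} + 2 \cdot 8 \left(-1\right) + \frac{1}{4} \cdot 8 \left(-1\right)^{2} + \frac{1}{4} \left(-1\right) 8^{2}\right) + 14 \cdot 582 = \left(-9 + \frac{1}{4} \cdot 64 + 14 - \frac{7}{4} + \frac{7}{4} \cdot 1 - 16 + \frac{1}{4} \cdot 8 \cdot 1 + \frac{1}{4} \left(-1\right) 64\right) + 8148 = \left(-9 + 16 + 14 - \frac{7}{4} + \frac{7}{4} - 16 + 2 - 16\right) + 8148 = -9 + 8148 = 8139$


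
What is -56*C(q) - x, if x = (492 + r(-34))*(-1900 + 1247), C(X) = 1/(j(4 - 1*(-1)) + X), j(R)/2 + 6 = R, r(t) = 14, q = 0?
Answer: 330446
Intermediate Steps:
j(R) = -12 + 2*R
C(X) = 1/(-2 + X) (C(X) = 1/((-12 + 2*(4 - 1*(-1))) + X) = 1/((-12 + 2*(4 + 1)) + X) = 1/((-12 + 2*5) + X) = 1/((-12 + 10) + X) = 1/(-2 + X))
x = -330418 (x = (492 + 14)*(-1900 + 1247) = 506*(-653) = -330418)
-56*C(q) - x = -56/(-2 + 0) - 1*(-330418) = -56/(-2) + 330418 = -56*(-1/2) + 330418 = 28 + 330418 = 330446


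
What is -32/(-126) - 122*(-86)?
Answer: 661012/63 ≈ 10492.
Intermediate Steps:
-32/(-126) - 122*(-86) = -32*(-1/126) + 10492 = 16/63 + 10492 = 661012/63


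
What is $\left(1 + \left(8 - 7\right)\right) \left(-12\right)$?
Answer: $-24$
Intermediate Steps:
$\left(1 + \left(8 - 7\right)\right) \left(-12\right) = \left(1 + 1\right) \left(-12\right) = 2 \left(-12\right) = -24$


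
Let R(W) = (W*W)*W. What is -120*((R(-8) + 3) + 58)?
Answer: 54120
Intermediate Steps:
R(W) = W³ (R(W) = W²*W = W³)
-120*((R(-8) + 3) + 58) = -120*(((-8)³ + 3) + 58) = -120*((-512 + 3) + 58) = -120*(-509 + 58) = -120*(-451) = 54120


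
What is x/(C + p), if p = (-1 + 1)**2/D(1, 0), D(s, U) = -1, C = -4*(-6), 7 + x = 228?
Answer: 221/24 ≈ 9.2083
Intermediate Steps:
x = 221 (x = -7 + 228 = 221)
C = 24
p = 0 (p = (-1 + 1)**2/(-1) = 0**2*(-1) = 0*(-1) = 0)
x/(C + p) = 221/(24 + 0) = 221/24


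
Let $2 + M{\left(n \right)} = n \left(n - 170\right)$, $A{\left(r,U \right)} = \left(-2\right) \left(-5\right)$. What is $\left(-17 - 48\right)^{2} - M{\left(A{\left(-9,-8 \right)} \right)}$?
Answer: $5827$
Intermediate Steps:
$A{\left(r,U \right)} = 10$
$M{\left(n \right)} = -2 + n \left(-170 + n\right)$ ($M{\left(n \right)} = -2 + n \left(n - 170\right) = -2 + n \left(-170 + n\right)$)
$\left(-17 - 48\right)^{2} - M{\left(A{\left(-9,-8 \right)} \right)} = \left(-17 - 48\right)^{2} - \left(-2 + 10^{2} - 1700\right) = \left(-65\right)^{2} - \left(-2 + 100 - 1700\right) = 4225 - -1602 = 4225 + 1602 = 5827$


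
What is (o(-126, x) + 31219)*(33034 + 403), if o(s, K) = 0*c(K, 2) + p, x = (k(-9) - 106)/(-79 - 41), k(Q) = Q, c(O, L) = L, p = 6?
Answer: 1044070325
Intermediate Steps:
x = 23/24 (x = (-9 - 106)/(-79 - 41) = -115/(-120) = -115*(-1/120) = 23/24 ≈ 0.95833)
o(s, K) = 6 (o(s, K) = 0*2 + 6 = 0 + 6 = 6)
(o(-126, x) + 31219)*(33034 + 403) = (6 + 31219)*(33034 + 403) = 31225*33437 = 1044070325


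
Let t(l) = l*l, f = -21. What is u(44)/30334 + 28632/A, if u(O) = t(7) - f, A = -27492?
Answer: -1245113/1198193 ≈ -1.0392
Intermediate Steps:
t(l) = l²
u(O) = 70 (u(O) = 7² - 1*(-21) = 49 + 21 = 70)
u(44)/30334 + 28632/A = 70/30334 + 28632/(-27492) = 70*(1/30334) + 28632*(-1/27492) = 35/15167 - 2386/2291 = -1245113/1198193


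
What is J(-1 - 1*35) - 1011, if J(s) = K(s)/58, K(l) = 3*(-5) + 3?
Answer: -29325/29 ≈ -1011.2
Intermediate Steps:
K(l) = -12 (K(l) = -15 + 3 = -12)
J(s) = -6/29 (J(s) = -12/58 = -12*1/58 = -6/29)
J(-1 - 1*35) - 1011 = -6/29 - 1011 = -29325/29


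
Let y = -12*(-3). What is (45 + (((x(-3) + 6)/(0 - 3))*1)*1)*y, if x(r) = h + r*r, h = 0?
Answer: 1440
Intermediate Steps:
x(r) = r² (x(r) = 0 + r*r = 0 + r² = r²)
y = 36
(45 + (((x(-3) + 6)/(0 - 3))*1)*1)*y = (45 + ((((-3)² + 6)/(0 - 3))*1)*1)*36 = (45 + (((9 + 6)/(-3))*1)*1)*36 = (45 + ((15*(-⅓))*1)*1)*36 = (45 - 5*1*1)*36 = (45 - 5*1)*36 = (45 - 5)*36 = 40*36 = 1440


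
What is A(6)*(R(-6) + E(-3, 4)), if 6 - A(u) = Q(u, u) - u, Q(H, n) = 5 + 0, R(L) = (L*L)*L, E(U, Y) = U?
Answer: -1533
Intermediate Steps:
R(L) = L³ (R(L) = L²*L = L³)
Q(H, n) = 5
A(u) = 1 + u (A(u) = 6 - (5 - u) = 6 + (-5 + u) = 1 + u)
A(6)*(R(-6) + E(-3, 4)) = (1 + 6)*((-6)³ - 3) = 7*(-216 - 3) = 7*(-219) = -1533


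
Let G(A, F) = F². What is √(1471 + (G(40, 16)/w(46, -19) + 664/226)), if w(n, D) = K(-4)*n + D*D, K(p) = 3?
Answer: √4688008018851/56387 ≈ 38.399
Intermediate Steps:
w(n, D) = D² + 3*n (w(n, D) = 3*n + D*D = 3*n + D² = D² + 3*n)
√(1471 + (G(40, 16)/w(46, -19) + 664/226)) = √(1471 + (16²/((-19)² + 3*46) + 664/226)) = √(1471 + (256/(361 + 138) + 664*(1/226))) = √(1471 + (256/499 + 332/113)) = √(1471 + 194596/56387) = √(83139873/56387) = √4688008018851/56387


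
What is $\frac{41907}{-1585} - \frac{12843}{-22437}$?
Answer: $- \frac{102212356}{3951405} \approx -25.867$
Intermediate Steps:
$\frac{41907}{-1585} - \frac{12843}{-22437} = 41907 \left(- \frac{1}{1585}\right) - - \frac{1427}{2493} = - \frac{41907}{1585} + \frac{1427}{2493} = - \frac{102212356}{3951405}$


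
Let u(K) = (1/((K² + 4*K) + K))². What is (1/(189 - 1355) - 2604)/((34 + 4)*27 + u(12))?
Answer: -63178602120/24892943911 ≈ -2.5380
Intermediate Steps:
u(K) = (K² + 5*K)⁻² (u(K) = (1/(K² + 5*K))² = (K² + 5*K)⁻²)
(1/(189 - 1355) - 2604)/((34 + 4)*27 + u(12)) = (1/(189 - 1355) - 2604)/((34 + 4)*27 + 1/(12²*(5 + 12)²)) = (1/(-1166) - 2604)/(38*27 + (1/144)/17²) = (-1/1166 - 2604)/(1026 + (1/144)*(1/289)) = -3036265/(1166*(1026 + 1/41616)) = -3036265/(1166*42698017/41616) = -3036265/1166*41616/42698017 = -63178602120/24892943911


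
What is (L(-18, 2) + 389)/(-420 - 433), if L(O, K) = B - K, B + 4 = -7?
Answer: -376/853 ≈ -0.44080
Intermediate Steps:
B = -11 (B = -4 - 7 = -11)
L(O, K) = -11 - K
(L(-18, 2) + 389)/(-420 - 433) = ((-11 - 1*2) + 389)/(-420 - 433) = ((-11 - 2) + 389)/(-853) = (-13 + 389)*(-1/853) = 376*(-1/853) = -376/853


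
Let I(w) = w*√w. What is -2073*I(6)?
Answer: -12438*√6 ≈ -30467.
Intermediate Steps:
I(w) = w^(3/2)
-2073*I(6) = -12438*√6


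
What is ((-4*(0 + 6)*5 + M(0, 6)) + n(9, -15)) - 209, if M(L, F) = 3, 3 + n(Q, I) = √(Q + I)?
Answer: -329 + I*√6 ≈ -329.0 + 2.4495*I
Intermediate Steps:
n(Q, I) = -3 + √(I + Q) (n(Q, I) = -3 + √(Q + I) = -3 + √(I + Q))
((-4*(0 + 6)*5 + M(0, 6)) + n(9, -15)) - 209 = ((-4*(0 + 6)*5 + 3) + (-3 + √(-15 + 9))) - 209 = ((-4*6*5 + 3) + (-3 + √(-6))) - 209 = ((-24*5 + 3) + (-3 + I*√6)) - 209 = ((-120 + 3) + (-3 + I*√6)) - 209 = (-117 + (-3 + I*√6)) - 209 = (-120 + I*√6) - 209 = -329 + I*√6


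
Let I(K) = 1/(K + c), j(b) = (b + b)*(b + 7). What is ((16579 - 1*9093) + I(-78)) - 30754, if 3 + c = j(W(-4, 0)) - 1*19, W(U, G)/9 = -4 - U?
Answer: -2326801/100 ≈ -23268.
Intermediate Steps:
W(U, G) = -36 - 9*U (W(U, G) = 9*(-4 - U) = -36 - 9*U)
j(b) = 2*b*(7 + b) (j(b) = (2*b)*(7 + b) = 2*b*(7 + b))
c = -22 (c = -3 + (2*(-36 - 9*(-4))*(7 + (-36 - 9*(-4))) - 1*19) = -3 + (2*(-36 + 36)*(7 + (-36 + 36)) - 19) = -3 + (2*0*(7 + 0) - 19) = -3 + (2*0*7 - 19) = -3 + (0 - 19) = -3 - 19 = -22)
I(K) = 1/(-22 + K) (I(K) = 1/(K - 22) = 1/(-22 + K))
((16579 - 1*9093) + I(-78)) - 30754 = ((16579 - 1*9093) + 1/(-22 - 78)) - 30754 = ((16579 - 9093) + 1/(-100)) - 30754 = (7486 - 1/100) - 30754 = 748599/100 - 30754 = -2326801/100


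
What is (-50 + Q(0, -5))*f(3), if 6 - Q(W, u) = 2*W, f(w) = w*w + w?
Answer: -528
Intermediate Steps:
f(w) = w + w² (f(w) = w² + w = w + w²)
Q(W, u) = 6 - 2*W
(-50 + Q(0, -5))*f(3) = (-50 + (6 - 2*0))*(3*(1 + 3)) = (-50 + (6 + 0))*(3*4) = (-50 + 6)*12 = -44*12 = -528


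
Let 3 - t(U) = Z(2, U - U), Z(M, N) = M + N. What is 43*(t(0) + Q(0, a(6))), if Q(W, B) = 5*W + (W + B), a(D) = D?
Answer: 301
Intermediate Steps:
t(U) = 1 (t(U) = 3 - (2 + (U - U)) = 3 - (2 + 0) = 3 - 1*2 = 3 - 2 = 1)
Q(W, B) = B + 6*W (Q(W, B) = 5*W + (B + W) = B + 6*W)
43*(t(0) + Q(0, a(6))) = 43*(1 + (6 + 6*0)) = 43*(1 + (6 + 0)) = 43*(1 + 6) = 43*7 = 301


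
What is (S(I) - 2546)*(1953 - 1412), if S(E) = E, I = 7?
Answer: -1373599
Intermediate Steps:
(S(I) - 2546)*(1953 - 1412) = (7 - 2546)*(1953 - 1412) = -2539*541 = -1373599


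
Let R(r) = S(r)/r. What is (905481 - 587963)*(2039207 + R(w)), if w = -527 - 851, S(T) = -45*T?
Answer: 647470639916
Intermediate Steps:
w = -1378
R(r) = -45 (R(r) = (-45*r)/r = -45)
(905481 - 587963)*(2039207 + R(w)) = (905481 - 587963)*(2039207 - 45) = 317518*2039162 = 647470639916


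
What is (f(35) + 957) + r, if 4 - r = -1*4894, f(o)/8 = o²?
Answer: 15655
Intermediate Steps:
f(o) = 8*o²
r = 4898 (r = 4 - (-1)*4894 = 4 - 1*(-4894) = 4 + 4894 = 4898)
(f(35) + 957) + r = (8*35² + 957) + 4898 = (8*1225 + 957) + 4898 = (9800 + 957) + 4898 = 10757 + 4898 = 15655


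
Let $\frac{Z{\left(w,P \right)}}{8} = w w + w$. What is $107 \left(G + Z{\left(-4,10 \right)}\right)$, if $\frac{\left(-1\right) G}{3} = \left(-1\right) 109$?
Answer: $45261$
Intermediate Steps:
$Z{\left(w,P \right)} = 8 w + 8 w^{2}$ ($Z{\left(w,P \right)} = 8 \left(w w + w\right) = 8 \left(w^{2} + w\right) = 8 \left(w + w^{2}\right) = 8 w + 8 w^{2}$)
$G = 327$ ($G = - 3 \left(\left(-1\right) 109\right) = \left(-3\right) \left(-109\right) = 327$)
$107 \left(G + Z{\left(-4,10 \right)}\right) = 107 \left(327 + 8 \left(-4\right) \left(1 - 4\right)\right) = 107 \left(327 + 8 \left(-4\right) \left(-3\right)\right) = 107 \left(327 + 96\right) = 107 \cdot 423 = 45261$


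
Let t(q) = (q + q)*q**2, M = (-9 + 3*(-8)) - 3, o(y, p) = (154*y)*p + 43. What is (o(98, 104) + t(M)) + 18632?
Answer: 1494931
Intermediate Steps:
o(y, p) = 43 + 154*p*y (o(y, p) = 154*p*y + 43 = 43 + 154*p*y)
M = -36 (M = (-9 - 24) - 3 = -33 - 3 = -36)
t(q) = 2*q**3 (t(q) = (2*q)*q**2 = 2*q**3)
(o(98, 104) + t(M)) + 18632 = ((43 + 154*104*98) + 2*(-36)**3) + 18632 = ((43 + 1569568) + 2*(-46656)) + 18632 = (1569611 - 93312) + 18632 = 1476299 + 18632 = 1494931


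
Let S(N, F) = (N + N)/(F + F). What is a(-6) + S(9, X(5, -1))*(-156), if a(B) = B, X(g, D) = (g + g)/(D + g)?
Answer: -2838/5 ≈ -567.60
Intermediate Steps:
X(g, D) = 2*g/(D + g) (X(g, D) = (2*g)/(D + g) = 2*g/(D + g))
S(N, F) = N/F (S(N, F) = (2*N)/((2*F)) = (2*N)*(1/(2*F)) = N/F)
a(-6) + S(9, X(5, -1))*(-156) = -6 + (9/((2*5/(-1 + 5))))*(-156) = -6 + (9/((2*5/4)))*(-156) = -6 + (9/((2*5*(¼))))*(-156) = -6 + (9/(5/2))*(-156) = -6 + (9*(⅖))*(-156) = -6 + (18/5)*(-156) = -6 - 2808/5 = -2838/5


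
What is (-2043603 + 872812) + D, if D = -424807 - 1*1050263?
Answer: -2645861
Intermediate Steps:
D = -1475070 (D = -424807 - 1050263 = -1475070)
(-2043603 + 872812) + D = (-2043603 + 872812) - 1475070 = -1170791 - 1475070 = -2645861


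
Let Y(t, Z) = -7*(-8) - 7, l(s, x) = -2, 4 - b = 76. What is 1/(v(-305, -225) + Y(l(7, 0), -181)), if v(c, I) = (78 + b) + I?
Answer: -1/170 ≈ -0.0058824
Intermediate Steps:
b = -72 (b = 4 - 1*76 = 4 - 76 = -72)
v(c, I) = 6 + I (v(c, I) = (78 - 72) + I = 6 + I)
Y(t, Z) = 49 (Y(t, Z) = 56 - 7 = 49)
1/(v(-305, -225) + Y(l(7, 0), -181)) = 1/((6 - 225) + 49) = 1/(-219 + 49) = 1/(-170) = -1/170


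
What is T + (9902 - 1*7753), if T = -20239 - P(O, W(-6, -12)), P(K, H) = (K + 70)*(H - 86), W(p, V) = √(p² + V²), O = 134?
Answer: -546 - 1224*√5 ≈ -3282.9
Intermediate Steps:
W(p, V) = √(V² + p²)
P(K, H) = (-86 + H)*(70 + K) (P(K, H) = (70 + K)*(-86 + H) = (-86 + H)*(70 + K))
T = -2695 - 1224*√5 (T = -20239 - (-6020 - 86*134 + 70*√((-12)² + (-6)²) + √((-12)² + (-6)²)*134) = -20239 - (-6020 - 11524 + 70*√(144 + 36) + √(144 + 36)*134) = -20239 - (-6020 - 11524 + 70*√180 + √180*134) = -20239 - (-6020 - 11524 + 70*(6*√5) + (6*√5)*134) = -20239 - (-6020 - 11524 + 420*√5 + 804*√5) = -20239 - (-17544 + 1224*√5) = -20239 + (17544 - 1224*√5) = -2695 - 1224*√5 ≈ -5431.9)
T + (9902 - 1*7753) = (-2695 - 1224*√5) + (9902 - 1*7753) = (-2695 - 1224*√5) + (9902 - 7753) = (-2695 - 1224*√5) + 2149 = -546 - 1224*√5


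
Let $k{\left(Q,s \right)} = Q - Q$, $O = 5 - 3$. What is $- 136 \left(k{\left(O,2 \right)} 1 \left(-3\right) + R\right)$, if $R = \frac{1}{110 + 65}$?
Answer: $- \frac{136}{175} \approx -0.77714$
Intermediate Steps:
$O = 2$ ($O = 5 - 3 = 2$)
$k{\left(Q,s \right)} = 0$
$R = \frac{1}{175} \approx 0.0057143$
$- 136 \left(k{\left(O,2 \right)} 1 \left(-3\right) + R\right) = - 136 \left(0 \cdot 1 \left(-3\right) + \frac{1}{175}\right) = - 136 \left(0 \left(-3\right) + \frac{1}{175}\right) = - 136 \left(0 + \frac{1}{175}\right) = \left(-136\right) \frac{1}{175} = - \frac{136}{175}$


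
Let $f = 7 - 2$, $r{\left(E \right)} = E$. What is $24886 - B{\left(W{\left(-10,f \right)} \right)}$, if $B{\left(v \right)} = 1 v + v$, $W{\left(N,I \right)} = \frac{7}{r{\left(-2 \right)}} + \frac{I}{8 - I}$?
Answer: $\frac{74669}{3} \approx 24890.0$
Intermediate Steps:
$f = 5$
$W{\left(N,I \right)} = - \frac{7}{2} + \frac{I}{8 - I}$ ($W{\left(N,I \right)} = \frac{7}{-2} + \frac{I}{8 - I} = 7 \left(- \frac{1}{2}\right) + \frac{I}{8 - I} = - \frac{7}{2} + \frac{I}{8 - I}$)
$B{\left(v \right)} = 2 v$ ($B{\left(v \right)} = v + v = 2 v$)
$24886 - B{\left(W{\left(-10,f \right)} \right)} = 24886 - 2 \frac{56 - 45}{2 \left(-8 + 5\right)} = 24886 - 2 \frac{56 - 45}{2 \left(-3\right)} = 24886 - 2 \cdot \frac{1}{2} \left(- \frac{1}{3}\right) 11 = 24886 - 2 \left(- \frac{11}{6}\right) = 24886 - - \frac{11}{3} = 24886 + \frac{11}{3} = \frac{74669}{3}$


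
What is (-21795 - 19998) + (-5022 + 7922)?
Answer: -38893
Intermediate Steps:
(-21795 - 19998) + (-5022 + 7922) = -41793 + 2900 = -38893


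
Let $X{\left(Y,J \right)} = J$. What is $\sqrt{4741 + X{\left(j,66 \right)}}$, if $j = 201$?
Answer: $\sqrt{4807} \approx 69.333$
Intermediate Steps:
$\sqrt{4741 + X{\left(j,66 \right)}} = \sqrt{4741 + 66} = \sqrt{4807}$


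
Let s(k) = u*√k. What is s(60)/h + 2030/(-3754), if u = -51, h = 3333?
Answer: -1015/1877 - 34*√15/1111 ≈ -0.65928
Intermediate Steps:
s(k) = -51*√k
s(60)/h + 2030/(-3754) = -102*√15/3333 + 2030/(-3754) = -102*√15*(1/3333) + 2030*(-1/3754) = -102*√15*(1/3333) - 1015/1877 = -34*√15/1111 - 1015/1877 = -1015/1877 - 34*√15/1111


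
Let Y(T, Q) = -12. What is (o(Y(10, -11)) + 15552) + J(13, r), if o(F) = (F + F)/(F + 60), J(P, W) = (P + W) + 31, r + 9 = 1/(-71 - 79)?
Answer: 1168987/75 ≈ 15587.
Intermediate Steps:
r = -1351/150 (r = -9 + 1/(-71 - 79) = -9 + 1/(-150) = -9 - 1/150 = -1351/150 ≈ -9.0067)
J(P, W) = 31 + P + W
o(F) = 2*F/(60 + F) (o(F) = (2*F)/(60 + F) = 2*F/(60 + F))
(o(Y(10, -11)) + 15552) + J(13, r) = (2*(-12)/(60 - 12) + 15552) + (31 + 13 - 1351/150) = (2*(-12)/48 + 15552) + 5249/150 = (2*(-12)*(1/48) + 15552) + 5249/150 = (-½ + 15552) + 5249/150 = 31103/2 + 5249/150 = 1168987/75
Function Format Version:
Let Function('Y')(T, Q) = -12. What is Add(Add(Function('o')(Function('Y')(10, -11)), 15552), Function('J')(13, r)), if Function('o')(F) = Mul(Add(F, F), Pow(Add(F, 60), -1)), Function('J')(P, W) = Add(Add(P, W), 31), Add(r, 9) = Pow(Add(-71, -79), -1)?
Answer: Rational(1168987, 75) ≈ 15587.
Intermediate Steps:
r = Rational(-1351, 150) (r = Add(-9, Pow(Add(-71, -79), -1)) = Add(-9, Pow(-150, -1)) = Add(-9, Rational(-1, 150)) = Rational(-1351, 150) ≈ -9.0067)
Function('J')(P, W) = Add(31, P, W)
Function('o')(F) = Mul(2, F, Pow(Add(60, F), -1)) (Function('o')(F) = Mul(Mul(2, F), Pow(Add(60, F), -1)) = Mul(2, F, Pow(Add(60, F), -1)))
Add(Add(Function('o')(Function('Y')(10, -11)), 15552), Function('J')(13, r)) = Add(Add(Mul(2, -12, Pow(Add(60, -12), -1)), 15552), Add(31, 13, Rational(-1351, 150))) = Add(Add(Mul(2, -12, Pow(48, -1)), 15552), Rational(5249, 150)) = Add(Add(Mul(2, -12, Rational(1, 48)), 15552), Rational(5249, 150)) = Add(Add(Rational(-1, 2), 15552), Rational(5249, 150)) = Add(Rational(31103, 2), Rational(5249, 150)) = Rational(1168987, 75)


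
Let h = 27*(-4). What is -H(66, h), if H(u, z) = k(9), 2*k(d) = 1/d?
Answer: -1/18 ≈ -0.055556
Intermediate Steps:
k(d) = 1/(2*d)
h = -108
H(u, z) = 1/18 (H(u, z) = (1/2)/9 = (1/2)*(1/9) = 1/18)
-H(66, h) = -1*1/18 = -1/18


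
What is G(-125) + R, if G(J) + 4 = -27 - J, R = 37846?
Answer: 37940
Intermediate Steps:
G(J) = -31 - J (G(J) = -4 + (-27 - J) = -31 - J)
G(-125) + R = (-31 - 1*(-125)) + 37846 = (-31 + 125) + 37846 = 94 + 37846 = 37940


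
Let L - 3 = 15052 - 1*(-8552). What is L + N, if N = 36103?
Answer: 59710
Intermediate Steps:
L = 23607 (L = 3 + (15052 - 1*(-8552)) = 3 + (15052 + 8552) = 3 + 23604 = 23607)
L + N = 23607 + 36103 = 59710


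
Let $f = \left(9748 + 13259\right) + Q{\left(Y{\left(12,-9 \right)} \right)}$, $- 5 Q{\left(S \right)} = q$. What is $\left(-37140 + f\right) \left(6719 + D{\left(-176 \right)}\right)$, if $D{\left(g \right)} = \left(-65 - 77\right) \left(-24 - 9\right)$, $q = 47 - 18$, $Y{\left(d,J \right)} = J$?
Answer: $-161253014$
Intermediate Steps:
$q = 29$ ($q = 47 - 18 = 29$)
$Q{\left(S \right)} = - \frac{29}{5}$ ($Q{\left(S \right)} = \left(- \frac{1}{5}\right) 29 = - \frac{29}{5}$)
$D{\left(g \right)} = 4686$ ($D{\left(g \right)} = \left(-142\right) \left(-33\right) = 4686$)
$f = \frac{115006}{5}$ ($f = \left(9748 + 13259\right) - \frac{29}{5} = 23007 - \frac{29}{5} = \frac{115006}{5} \approx 23001.0$)
$\left(-37140 + f\right) \left(6719 + D{\left(-176 \right)}\right) = \left(-37140 + \frac{115006}{5}\right) \left(6719 + 4686\right) = \left(- \frac{70694}{5}\right) 11405 = -161253014$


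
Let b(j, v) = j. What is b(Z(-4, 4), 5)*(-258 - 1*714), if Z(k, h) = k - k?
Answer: 0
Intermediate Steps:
Z(k, h) = 0
b(Z(-4, 4), 5)*(-258 - 1*714) = 0*(-258 - 1*714) = 0*(-258 - 714) = 0*(-972) = 0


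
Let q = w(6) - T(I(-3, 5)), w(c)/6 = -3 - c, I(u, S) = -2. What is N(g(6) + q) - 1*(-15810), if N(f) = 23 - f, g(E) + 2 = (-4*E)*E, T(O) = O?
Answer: 16031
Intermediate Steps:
w(c) = -18 - 6*c (w(c) = 6*(-3 - c) = -18 - 6*c)
g(E) = -2 - 4*E**2 (g(E) = -2 + (-4*E)*E = -2 - 4*E**2)
q = -52 (q = (-18 - 6*6) - 1*(-2) = (-18 - 36) + 2 = -54 + 2 = -52)
N(g(6) + q) - 1*(-15810) = (23 - ((-2 - 4*6**2) - 52)) - 1*(-15810) = (23 - ((-2 - 4*36) - 52)) + 15810 = (23 - ((-2 - 144) - 52)) + 15810 = (23 - (-146 - 52)) + 15810 = (23 - 1*(-198)) + 15810 = (23 + 198) + 15810 = 221 + 15810 = 16031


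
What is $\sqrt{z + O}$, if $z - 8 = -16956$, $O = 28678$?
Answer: $\sqrt{11730} \approx 108.31$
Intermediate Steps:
$z = -16948$ ($z = 8 - 16956 = -16948$)
$\sqrt{z + O} = \sqrt{-16948 + 28678} = \sqrt{11730}$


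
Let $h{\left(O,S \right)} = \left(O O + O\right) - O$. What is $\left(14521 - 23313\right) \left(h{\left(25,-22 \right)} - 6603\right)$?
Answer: $52558576$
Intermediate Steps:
$h{\left(O,S \right)} = O^{2}$ ($h{\left(O,S \right)} = \left(O^{2} + O\right) - O = \left(O + O^{2}\right) - O = O^{2}$)
$\left(14521 - 23313\right) \left(h{\left(25,-22 \right)} - 6603\right) = \left(14521 - 23313\right) \left(25^{2} - 6603\right) = - 8792 \left(625 - 6603\right) = \left(-8792\right) \left(-5978\right) = 52558576$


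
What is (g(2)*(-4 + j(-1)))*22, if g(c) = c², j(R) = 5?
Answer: 88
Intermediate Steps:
(g(2)*(-4 + j(-1)))*22 = (2²*(-4 + 5))*22 = (4*1)*22 = 4*22 = 88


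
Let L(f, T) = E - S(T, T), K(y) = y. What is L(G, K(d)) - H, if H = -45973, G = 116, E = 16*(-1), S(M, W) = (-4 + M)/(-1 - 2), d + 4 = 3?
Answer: 137866/3 ≈ 45955.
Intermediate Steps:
d = -1 (d = -4 + 3 = -1)
S(M, W) = 4/3 - M/3 (S(M, W) = (-4 + M)/(-3) = (-4 + M)*(-1/3) = 4/3 - M/3)
E = -16
L(f, T) = -52/3 + T/3 (L(f, T) = -16 - (4/3 - T/3) = -16 + (-4/3 + T/3) = -52/3 + T/3)
L(G, K(d)) - H = (-52/3 + (1/3)*(-1)) - 1*(-45973) = (-52/3 - 1/3) + 45973 = -53/3 + 45973 = 137866/3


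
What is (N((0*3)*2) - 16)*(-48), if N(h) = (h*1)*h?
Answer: 768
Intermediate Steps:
N(h) = h² (N(h) = h*h = h²)
(N((0*3)*2) - 16)*(-48) = (((0*3)*2)² - 16)*(-48) = ((0*2)² - 16)*(-48) = (0² - 16)*(-48) = (0 - 16)*(-48) = -16*(-48) = 768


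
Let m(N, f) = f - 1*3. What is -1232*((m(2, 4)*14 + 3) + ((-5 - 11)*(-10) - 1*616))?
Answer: 540848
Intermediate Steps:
m(N, f) = -3 + f (m(N, f) = f - 3 = -3 + f)
-1232*((m(2, 4)*14 + 3) + ((-5 - 11)*(-10) - 1*616)) = -1232*(((-3 + 4)*14 + 3) + ((-5 - 11)*(-10) - 1*616)) = -1232*((1*14 + 3) + (-16*(-10) - 616)) = -1232*((14 + 3) + (160 - 616)) = -1232*(17 - 456) = -1232*(-439) = 540848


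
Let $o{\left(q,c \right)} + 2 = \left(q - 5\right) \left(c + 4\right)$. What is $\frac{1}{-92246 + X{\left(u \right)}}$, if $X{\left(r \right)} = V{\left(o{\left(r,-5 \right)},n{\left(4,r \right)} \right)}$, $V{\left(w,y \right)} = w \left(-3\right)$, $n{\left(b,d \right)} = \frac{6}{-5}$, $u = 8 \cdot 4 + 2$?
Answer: $- \frac{1}{92153} \approx -1.0852 \cdot 10^{-5}$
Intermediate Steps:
$u = 34$ ($u = 32 + 2 = 34$)
$n{\left(b,d \right)} = - \frac{6}{5}$ ($n{\left(b,d \right)} = 6 \left(- \frac{1}{5}\right) = - \frac{6}{5}$)
$o{\left(q,c \right)} = -2 + \left(-5 + q\right) \left(4 + c\right)$ ($o{\left(q,c \right)} = -2 + \left(q - 5\right) \left(c + 4\right) = -2 + \left(-5 + q\right) \left(4 + c\right)$)
$V{\left(w,y \right)} = - 3 w$
$X{\left(r \right)} = -9 + 3 r$ ($X{\left(r \right)} = - 3 \left(-22 - -25 + 4 r - 5 r\right) = - 3 \left(-22 + 25 + 4 r - 5 r\right) = - 3 \left(3 - r\right) = -9 + 3 r$)
$\frac{1}{-92246 + X{\left(u \right)}} = \frac{1}{-92246 + \left(-9 + 3 \cdot 34\right)} = \frac{1}{-92246 + \left(-9 + 102\right)} = \frac{1}{-92246 + 93} = \frac{1}{-92153} = - \frac{1}{92153}$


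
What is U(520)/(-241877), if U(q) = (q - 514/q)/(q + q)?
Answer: -134943/65403540800 ≈ -2.0632e-6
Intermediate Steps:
U(q) = (q - 514/q)/(2*q) (U(q) = (q - 514/q)/((2*q)) = (q - 514/q)*(1/(2*q)) = (q - 514/q)/(2*q))
U(520)/(-241877) = (1/2 - 257/520**2)/(-241877) = (1/2 - 257*1/270400)*(-1/241877) = (1/2 - 257/270400)*(-1/241877) = (134943/270400)*(-1/241877) = -134943/65403540800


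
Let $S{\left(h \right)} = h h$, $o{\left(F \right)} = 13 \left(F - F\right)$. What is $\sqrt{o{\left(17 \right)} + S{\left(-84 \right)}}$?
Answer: $84$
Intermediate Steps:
$o{\left(F \right)} = 0$ ($o{\left(F \right)} = 13 \cdot 0 = 0$)
$S{\left(h \right)} = h^{2}$
$\sqrt{o{\left(17 \right)} + S{\left(-84 \right)}} = \sqrt{0 + \left(-84\right)^{2}} = \sqrt{0 + 7056} = \sqrt{7056} = 84$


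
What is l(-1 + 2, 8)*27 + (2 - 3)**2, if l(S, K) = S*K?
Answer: 217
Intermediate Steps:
l(S, K) = K*S
l(-1 + 2, 8)*27 + (2 - 3)**2 = (8*(-1 + 2))*27 + (2 - 3)**2 = (8*1)*27 + (-1)**2 = 8*27 + 1 = 216 + 1 = 217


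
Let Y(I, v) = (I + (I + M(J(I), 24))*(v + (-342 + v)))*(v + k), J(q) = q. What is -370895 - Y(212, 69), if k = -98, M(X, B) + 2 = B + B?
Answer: -1891075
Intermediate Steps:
M(X, B) = -2 + 2*B (M(X, B) = -2 + (B + B) = -2 + 2*B)
Y(I, v) = (-98 + v)*(I + (-342 + 2*v)*(46 + I)) (Y(I, v) = (I + (I + (-2 + 2*24))*(v + (-342 + v)))*(v - 98) = (I + (I + (-2 + 48))*(-342 + 2*v))*(-98 + v) = (I + (I + 46)*(-342 + 2*v))*(-98 + v) = (I + (46 + I)*(-342 + 2*v))*(-98 + v) = (I + (-342 + 2*v)*(46 + I))*(-98 + v) = (-98 + v)*(I + (-342 + 2*v)*(46 + I)))
-370895 - Y(212, 69) = -370895 - (1541736 - 24748*69 + 92*69**2 + 33418*212 - 537*212*69 + 2*212*69**2) = -370895 - (1541736 - 1707612 + 92*4761 + 7084616 - 7855236 + 2*212*4761) = -370895 - (1541736 - 1707612 + 438012 + 7084616 - 7855236 + 2018664) = -370895 - 1*1520180 = -370895 - 1520180 = -1891075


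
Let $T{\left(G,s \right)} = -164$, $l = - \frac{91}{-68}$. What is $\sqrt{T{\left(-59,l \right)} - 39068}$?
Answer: $8 i \sqrt{613} \approx 198.07 i$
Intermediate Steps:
$l = \frac{91}{68}$ ($l = \left(-91\right) \left(- \frac{1}{68}\right) = \frac{91}{68} \approx 1.3382$)
$\sqrt{T{\left(-59,l \right)} - 39068} = \sqrt{-164 - 39068} = \sqrt{-39232} = 8 i \sqrt{613}$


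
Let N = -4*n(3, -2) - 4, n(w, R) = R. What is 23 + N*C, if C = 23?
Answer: 115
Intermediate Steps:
N = 4 (N = -4*(-2) - 4 = 8 - 4 = 4)
23 + N*C = 23 + 4*23 = 23 + 92 = 115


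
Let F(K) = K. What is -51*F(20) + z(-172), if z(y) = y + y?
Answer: -1364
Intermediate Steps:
z(y) = 2*y
-51*F(20) + z(-172) = -51*20 + 2*(-172) = -1020 - 344 = -1364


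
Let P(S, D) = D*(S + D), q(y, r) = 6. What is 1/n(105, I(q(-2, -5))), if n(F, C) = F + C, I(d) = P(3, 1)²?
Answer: 1/121 ≈ 0.0082645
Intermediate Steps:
P(S, D) = D*(D + S)
I(d) = 16 (I(d) = (1*(1 + 3))² = (1*4)² = 4² = 16)
n(F, C) = C + F
1/n(105, I(q(-2, -5))) = 1/(16 + 105) = 1/121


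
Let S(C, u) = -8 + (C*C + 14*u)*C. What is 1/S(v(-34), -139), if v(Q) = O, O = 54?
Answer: 1/52372 ≈ 1.9094e-5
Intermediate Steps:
v(Q) = 54
S(C, u) = -8 + C*(C² + 14*u) (S(C, u) = -8 + (C² + 14*u)*C = -8 + C*(C² + 14*u))
1/S(v(-34), -139) = 1/(-8 + 54³ + 14*54*(-139)) = 1/(-8 + 157464 - 105084) = 1/52372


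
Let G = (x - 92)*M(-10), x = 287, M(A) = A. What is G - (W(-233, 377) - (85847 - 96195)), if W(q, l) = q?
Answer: -12065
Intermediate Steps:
G = -1950 (G = (287 - 92)*(-10) = 195*(-10) = -1950)
G - (W(-233, 377) - (85847 - 96195)) = -1950 - (-233 - (85847 - 96195)) = -1950 - (-233 - 1*(-10348)) = -1950 - (-233 + 10348) = -1950 - 1*10115 = -1950 - 10115 = -12065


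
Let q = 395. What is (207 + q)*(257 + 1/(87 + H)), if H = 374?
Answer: 71323756/461 ≈ 1.5472e+5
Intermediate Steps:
(207 + q)*(257 + 1/(87 + H)) = (207 + 395)*(257 + 1/(87 + 374)) = 602*(257 + 1/461) = 602*(118478/461) = 71323756/461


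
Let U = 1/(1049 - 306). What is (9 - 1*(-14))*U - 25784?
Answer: -19157489/743 ≈ -25784.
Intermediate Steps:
U = 1/743 ≈ 0.0013459
(9 - 1*(-14))*U - 25784 = (9 - 1*(-14))*(1/743) - 25784 = (9 + 14)*(1/743) - 25784 = 23*(1/743) - 25784 = 23/743 - 25784 = -19157489/743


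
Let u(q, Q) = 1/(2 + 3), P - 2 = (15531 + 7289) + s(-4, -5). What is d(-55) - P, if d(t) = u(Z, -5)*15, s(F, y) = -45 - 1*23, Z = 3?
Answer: -22751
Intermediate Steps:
s(F, y) = -68 (s(F, y) = -45 - 23 = -68)
P = 22754 (P = 2 + ((15531 + 7289) - 68) = 2 + (22820 - 68) = 2 + 22752 = 22754)
u(q, Q) = 1/5
d(t) = 3 (d(t) = (1/5)*15 = 3)
d(-55) - P = 3 - 1*22754 = 3 - 22754 = -22751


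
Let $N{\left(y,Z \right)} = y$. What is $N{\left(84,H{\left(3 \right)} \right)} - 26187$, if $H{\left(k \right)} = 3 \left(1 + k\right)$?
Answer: $-26103$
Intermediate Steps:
$H{\left(k \right)} = 3 + 3 k$
$N{\left(84,H{\left(3 \right)} \right)} - 26187 = 84 - 26187 = -26103$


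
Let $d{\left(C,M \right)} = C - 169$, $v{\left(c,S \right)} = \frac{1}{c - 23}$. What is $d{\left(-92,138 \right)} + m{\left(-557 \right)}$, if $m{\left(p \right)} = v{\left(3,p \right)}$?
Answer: $- \frac{5221}{20} \approx -261.05$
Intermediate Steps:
$v{\left(c,S \right)} = \frac{1}{-23 + c}$
$d{\left(C,M \right)} = -169 + C$
$m{\left(p \right)} = - \frac{1}{20}$ ($m{\left(p \right)} = \frac{1}{-23 + 3} = \frac{1}{-20} = - \frac{1}{20}$)
$d{\left(-92,138 \right)} + m{\left(-557 \right)} = \left(-169 - 92\right) - \frac{1}{20} = -261 - \frac{1}{20} = - \frac{5221}{20}$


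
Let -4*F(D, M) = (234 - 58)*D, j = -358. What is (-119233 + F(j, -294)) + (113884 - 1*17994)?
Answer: -7591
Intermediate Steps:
F(D, M) = -44*D (F(D, M) = -(234 - 58)*D/4 = -44*D)
(-119233 + F(j, -294)) + (113884 - 1*17994) = (-119233 - 44*(-358)) + (113884 - 1*17994) = (-119233 + 15752) + (113884 - 17994) = -103481 + 95890 = -7591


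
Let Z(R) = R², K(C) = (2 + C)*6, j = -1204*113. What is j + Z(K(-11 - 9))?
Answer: -124388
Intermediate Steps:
j = -136052
K(C) = 12 + 6*C
j + Z(K(-11 - 9)) = -136052 + (12 + 6*(-11 - 9))² = -136052 + (12 + 6*(-20))² = -136052 + (12 - 120)² = -136052 + (-108)² = -136052 + 11664 = -124388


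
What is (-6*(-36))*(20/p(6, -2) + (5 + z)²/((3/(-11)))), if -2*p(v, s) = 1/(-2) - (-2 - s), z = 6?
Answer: -78552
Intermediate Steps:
p(v, s) = -¾ - s/2 (p(v, s) = -(1/(-2) - (-2 - s))/2 = -(-½ + (2 + s))/2 = -(3/2 + s)/2 = -¾ - s/2)
(-6*(-36))*(20/p(6, -2) + (5 + z)²/((3/(-11)))) = (-6*(-36))*(20/(-¾ - ½*(-2)) + (5 + 6)²/((3/(-11)))) = 216*(20/(-¾ + 1) + 11²/((3*(-1/11)))) = 216*(20/(¼) + 121/(-3/11)) = 216*(20*4 + 121*(-11/3)) = 216*(80 - 1331/3) = 216*(-1091/3) = -78552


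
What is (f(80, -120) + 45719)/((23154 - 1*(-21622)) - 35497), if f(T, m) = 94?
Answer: 15271/3093 ≈ 4.9373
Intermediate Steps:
(f(80, -120) + 45719)/((23154 - 1*(-21622)) - 35497) = (94 + 45719)/((23154 - 1*(-21622)) - 35497) = 45813/((23154 + 21622) - 35497) = 45813/(44776 - 35497) = 45813/9279 = 45813*(1/9279) = 15271/3093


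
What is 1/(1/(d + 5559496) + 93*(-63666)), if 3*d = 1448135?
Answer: -18126623/107326610932371 ≈ -1.6889e-7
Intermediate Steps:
d = 1448135/3 (d = (⅓)*1448135 = 1448135/3 ≈ 4.8271e+5)
1/(1/(d + 5559496) + 93*(-63666)) = 1/(1/(1448135/3 + 5559496) + 93*(-63666)) = 1/(1/(18126623/3) - 5920938) = 1/(3/18126623 - 5920938) = 1/(-107326610932371/18126623) = -18126623/107326610932371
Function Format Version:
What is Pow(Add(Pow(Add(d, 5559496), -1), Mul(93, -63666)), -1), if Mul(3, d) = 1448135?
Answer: Rational(-18126623, 107326610932371) ≈ -1.6889e-7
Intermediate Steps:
d = Rational(1448135, 3) (d = Mul(Rational(1, 3), 1448135) = Rational(1448135, 3) ≈ 4.8271e+5)
Pow(Add(Pow(Add(d, 5559496), -1), Mul(93, -63666)), -1) = Pow(Add(Pow(Add(Rational(1448135, 3), 5559496), -1), Mul(93, -63666)), -1) = Pow(Add(Pow(Rational(18126623, 3), -1), -5920938), -1) = Pow(Add(Rational(3, 18126623), -5920938), -1) = Pow(Rational(-107326610932371, 18126623), -1) = Rational(-18126623, 107326610932371)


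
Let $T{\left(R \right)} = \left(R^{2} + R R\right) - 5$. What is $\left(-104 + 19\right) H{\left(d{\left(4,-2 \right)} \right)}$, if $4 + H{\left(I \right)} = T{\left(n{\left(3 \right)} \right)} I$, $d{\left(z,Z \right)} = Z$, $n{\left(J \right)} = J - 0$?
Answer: $2550$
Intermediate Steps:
$n{\left(J \right)} = J$ ($n{\left(J \right)} = J + 0 = J$)
$T{\left(R \right)} = -5 + 2 R^{2}$ ($T{\left(R \right)} = \left(R^{2} + R^{2}\right) - 5 = 2 R^{2} - 5 = -5 + 2 R^{2}$)
$H{\left(I \right)} = -4 + 13 I$ ($H{\left(I \right)} = -4 + \left(-5 + 2 \cdot 3^{2}\right) I = -4 + \left(-5 + 2 \cdot 9\right) I = -4 + \left(-5 + 18\right) I = -4 + 13 I$)
$\left(-104 + 19\right) H{\left(d{\left(4,-2 \right)} \right)} = \left(-104 + 19\right) \left(-4 + 13 \left(-2\right)\right) = - 85 \left(-4 - 26\right) = \left(-85\right) \left(-30\right) = 2550$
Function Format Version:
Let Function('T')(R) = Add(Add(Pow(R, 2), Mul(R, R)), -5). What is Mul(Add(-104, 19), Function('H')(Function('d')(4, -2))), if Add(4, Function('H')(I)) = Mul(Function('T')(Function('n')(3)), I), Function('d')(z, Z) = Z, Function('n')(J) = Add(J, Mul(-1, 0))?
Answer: 2550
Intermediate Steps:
Function('n')(J) = J (Function('n')(J) = Add(J, 0) = J)
Function('T')(R) = Add(-5, Mul(2, Pow(R, 2))) (Function('T')(R) = Add(Add(Pow(R, 2), Pow(R, 2)), -5) = Add(Mul(2, Pow(R, 2)), -5) = Add(-5, Mul(2, Pow(R, 2))))
Function('H')(I) = Add(-4, Mul(13, I)) (Function('H')(I) = Add(-4, Mul(Add(-5, Mul(2, Pow(3, 2))), I)) = Add(-4, Mul(Add(-5, Mul(2, 9)), I)) = Add(-4, Mul(Add(-5, 18), I)) = Add(-4, Mul(13, I)))
Mul(Add(-104, 19), Function('H')(Function('d')(4, -2))) = Mul(Add(-104, 19), Add(-4, Mul(13, -2))) = Mul(-85, Add(-4, -26)) = Mul(-85, -30) = 2550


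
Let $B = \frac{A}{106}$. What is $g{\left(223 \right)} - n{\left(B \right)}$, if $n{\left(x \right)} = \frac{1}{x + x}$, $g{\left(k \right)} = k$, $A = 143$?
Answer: $\frac{31836}{143} \approx 222.63$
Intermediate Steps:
$B = \frac{143}{106} \approx 1.3491$
$n{\left(x \right)} = \frac{1}{2 x}$
$g{\left(223 \right)} - n{\left(B \right)} = 223 - \frac{1}{2 \cdot \frac{143}{106}} = 223 - \frac{1}{2} \cdot \frac{106}{143} = 223 - \frac{53}{143} = \frac{31836}{143}$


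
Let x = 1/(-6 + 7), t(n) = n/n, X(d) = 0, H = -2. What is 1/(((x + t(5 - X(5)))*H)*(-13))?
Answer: 1/52 ≈ 0.019231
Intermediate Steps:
t(n) = 1
x = 1 (x = 1/1 = 1)
1/(((x + t(5 - X(5)))*H)*(-13)) = 1/(((1 + 1)*(-2))*(-13)) = 1/((2*(-2))*(-13)) = 1/(-4*(-13)) = 1/52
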